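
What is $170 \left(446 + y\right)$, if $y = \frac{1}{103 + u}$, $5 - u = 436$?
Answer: $\frac{12434395}{164} \approx 75820.0$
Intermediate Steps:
$u = -431$ ($u = 5 - 436 = -431$)
$y = - \frac{1}{328}$ ($y = \frac{1}{103 - 431} = \frac{1}{-328} = - \frac{1}{328} \approx -0.0030488$)
$170 \left(446 + y\right) = 170 \left(446 - \frac{1}{328}\right) = 170 \cdot \frac{146287}{328} = \frac{12434395}{164}$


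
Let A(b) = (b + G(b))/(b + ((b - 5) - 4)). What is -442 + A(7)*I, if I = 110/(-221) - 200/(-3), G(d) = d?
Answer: -170210/663 ≈ -256.73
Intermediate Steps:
A(b) = 2*b/(-9 + 2*b) (A(b) = (b + b)/(b + ((b - 5) - 4)) = (2*b)/(b + ((-5 + b) - 4)) = (2*b)/(b + (-9 + b)) = (2*b)/(-9 + 2*b) = 2*b/(-9 + 2*b))
I = 43870/663 (I = 110*(-1/221) - 200*(-⅓) = -110/221 + 200/3 = 43870/663 ≈ 66.169)
-442 + A(7)*I = -442 + (2*7/(-9 + 2*7))*(43870/663) = -442 + (2*7/(-9 + 14))*(43870/663) = -442 + (2*7/5)*(43870/663) = -442 + (2*7*(⅕))*(43870/663) = -442 + (14/5)*(43870/663) = -442 + 122836/663 = -170210/663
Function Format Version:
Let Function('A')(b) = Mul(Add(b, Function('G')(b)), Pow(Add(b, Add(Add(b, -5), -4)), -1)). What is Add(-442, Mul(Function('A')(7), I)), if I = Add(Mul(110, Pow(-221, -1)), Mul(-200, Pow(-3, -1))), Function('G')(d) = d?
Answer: Rational(-170210, 663) ≈ -256.73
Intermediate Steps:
Function('A')(b) = Mul(2, b, Pow(Add(-9, Mul(2, b)), -1)) (Function('A')(b) = Mul(Add(b, b), Pow(Add(b, Add(Add(b, -5), -4)), -1)) = Mul(Mul(2, b), Pow(Add(b, Add(Add(-5, b), -4)), -1)) = Mul(Mul(2, b), Pow(Add(b, Add(-9, b)), -1)) = Mul(Mul(2, b), Pow(Add(-9, Mul(2, b)), -1)) = Mul(2, b, Pow(Add(-9, Mul(2, b)), -1)))
I = Rational(43870, 663) (I = Add(Mul(110, Rational(-1, 221)), Mul(-200, Rational(-1, 3))) = Add(Rational(-110, 221), Rational(200, 3)) = Rational(43870, 663) ≈ 66.169)
Add(-442, Mul(Function('A')(7), I)) = Add(-442, Mul(Mul(2, 7, Pow(Add(-9, Mul(2, 7)), -1)), Rational(43870, 663))) = Add(-442, Mul(Mul(2, 7, Pow(Add(-9, 14), -1)), Rational(43870, 663))) = Add(-442, Mul(Mul(2, 7, Pow(5, -1)), Rational(43870, 663))) = Add(-442, Mul(Mul(2, 7, Rational(1, 5)), Rational(43870, 663))) = Add(-442, Mul(Rational(14, 5), Rational(43870, 663))) = Add(-442, Rational(122836, 663)) = Rational(-170210, 663)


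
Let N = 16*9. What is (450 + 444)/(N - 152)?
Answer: -447/4 ≈ -111.75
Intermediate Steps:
N = 144
(450 + 444)/(N - 152) = (450 + 444)/(144 - 152) = 894/(-8) = 894*(-⅛) = -447/4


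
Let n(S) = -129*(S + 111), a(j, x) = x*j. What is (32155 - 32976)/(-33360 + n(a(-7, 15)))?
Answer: 821/34134 ≈ 0.024052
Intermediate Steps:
a(j, x) = j*x
n(S) = -14319 - 129*S (n(S) = -129*(111 + S) = -14319 - 129*S)
(32155 - 32976)/(-33360 + n(a(-7, 15))) = (32155 - 32976)/(-33360 + (-14319 - (-903)*15)) = -821/(-33360 + (-14319 - 129*(-105))) = -821/(-33360 + (-14319 + 13545)) = -821/(-33360 - 774) = -821/(-34134) = -821*(-1/34134) = 821/34134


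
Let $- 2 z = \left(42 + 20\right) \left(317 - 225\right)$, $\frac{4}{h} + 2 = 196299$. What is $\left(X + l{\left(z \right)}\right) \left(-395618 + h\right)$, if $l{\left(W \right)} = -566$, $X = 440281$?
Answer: $- \frac{34147662969915530}{196297} \approx -1.7396 \cdot 10^{11}$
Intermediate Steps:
$h = \frac{4}{196297}$ ($h = \frac{4}{-2 + 196299} = \frac{4}{196297} \approx 2.0377 \cdot 10^{-5}$)
$z = -2852$ ($z = - \frac{\left(42 + 20\right) \left(317 - 225\right)}{2} = - \frac{62 \cdot 92}{2} = \left(- \frac{1}{2}\right) 5704 = -2852$)
$\left(X + l{\left(z \right)}\right) \left(-395618 + h\right) = \left(440281 - 566\right) \left(-395618 + \frac{4}{196297}\right) = 439715 \left(- \frac{77658626542}{196297}\right) = - \frac{34147662969915530}{196297}$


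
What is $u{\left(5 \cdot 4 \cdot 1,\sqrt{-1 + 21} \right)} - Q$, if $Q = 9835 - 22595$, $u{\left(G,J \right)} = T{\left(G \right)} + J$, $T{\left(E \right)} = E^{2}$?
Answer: $13160 + 2 \sqrt{5} \approx 13164.0$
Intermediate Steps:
$u{\left(G,J \right)} = J + G^{2}$ ($u{\left(G,J \right)} = G^{2} + J = J + G^{2}$)
$Q = -12760$
$u{\left(5 \cdot 4 \cdot 1,\sqrt{-1 + 21} \right)} - Q = \left(\sqrt{-1 + 21} + \left(5 \cdot 4 \cdot 1\right)^{2}\right) - -12760 = \left(\sqrt{20} + \left(20 \cdot 1\right)^{2}\right) + 12760 = \left(2 \sqrt{5} + 20^{2}\right) + 12760 = \left(2 \sqrt{5} + 400\right) + 12760 = \left(400 + 2 \sqrt{5}\right) + 12760 = 13160 + 2 \sqrt{5}$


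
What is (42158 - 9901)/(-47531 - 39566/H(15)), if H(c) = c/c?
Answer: -32257/87097 ≈ -0.37036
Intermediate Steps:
H(c) = 1
(42158 - 9901)/(-47531 - 39566/H(15)) = (42158 - 9901)/(-47531 - 39566/1) = 32257/(-47531 - 39566*1) = 32257/(-47531 - 39566) = 32257/(-87097) = 32257*(-1/87097) = -32257/87097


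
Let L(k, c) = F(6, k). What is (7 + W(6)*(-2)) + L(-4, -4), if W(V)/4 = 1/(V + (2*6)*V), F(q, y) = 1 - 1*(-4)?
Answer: 464/39 ≈ 11.897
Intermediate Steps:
F(q, y) = 5 (F(q, y) = 1 + 4 = 5)
L(k, c) = 5
W(V) = 4/(13*V) (W(V) = 4/(V + (2*6)*V) = 4/(V + 12*V) = 4/((13*V)) = 4*(1/(13*V)) = 4/(13*V))
(7 + W(6)*(-2)) + L(-4, -4) = (7 + ((4/13)/6)*(-2)) + 5 = (7 + ((4/13)*(⅙))*(-2)) + 5 = (7 + (2/39)*(-2)) + 5 = (7 - 4/39) + 5 = 269/39 + 5 = 464/39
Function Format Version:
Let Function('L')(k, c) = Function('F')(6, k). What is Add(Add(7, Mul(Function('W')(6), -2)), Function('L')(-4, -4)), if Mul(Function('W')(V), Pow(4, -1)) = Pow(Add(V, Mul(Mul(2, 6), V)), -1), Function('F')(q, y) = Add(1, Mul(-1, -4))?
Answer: Rational(464, 39) ≈ 11.897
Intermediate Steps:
Function('F')(q, y) = 5 (Function('F')(q, y) = Add(1, 4) = 5)
Function('L')(k, c) = 5
Function('W')(V) = Mul(Rational(4, 13), Pow(V, -1)) (Function('W')(V) = Mul(4, Pow(Add(V, Mul(Mul(2, 6), V)), -1)) = Mul(4, Pow(Add(V, Mul(12, V)), -1)) = Mul(4, Pow(Mul(13, V), -1)) = Mul(4, Mul(Rational(1, 13), Pow(V, -1))) = Mul(Rational(4, 13), Pow(V, -1)))
Add(Add(7, Mul(Function('W')(6), -2)), Function('L')(-4, -4)) = Add(Add(7, Mul(Mul(Rational(4, 13), Pow(6, -1)), -2)), 5) = Add(Add(7, Mul(Mul(Rational(4, 13), Rational(1, 6)), -2)), 5) = Add(Add(7, Mul(Rational(2, 39), -2)), 5) = Add(Add(7, Rational(-4, 39)), 5) = Add(Rational(269, 39), 5) = Rational(464, 39)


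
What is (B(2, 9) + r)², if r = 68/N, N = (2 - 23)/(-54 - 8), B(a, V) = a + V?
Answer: 19775809/441 ≈ 44843.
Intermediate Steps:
B(a, V) = V + a
N = 21/62 (N = -21/(-62) = -21*(-1/62) = 21/62 ≈ 0.33871)
r = 4216/21 (r = 68/(21/62) = 68*(62/21) = 4216/21 ≈ 200.76)
(B(2, 9) + r)² = ((9 + 2) + 4216/21)² = (11 + 4216/21)² = (4447/21)² = 19775809/441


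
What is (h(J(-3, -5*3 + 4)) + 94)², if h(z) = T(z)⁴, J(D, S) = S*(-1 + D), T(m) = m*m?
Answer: 197352587026718039272596100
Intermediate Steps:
T(m) = m²
h(z) = z⁸ (h(z) = (z²)⁴ = z⁸)
(h(J(-3, -5*3 + 4)) + 94)² = (((-5*3 + 4)*(-1 - 3))⁸ + 94)² = (((-15 + 4)*(-4))⁸ + 94)² = ((-11*(-4))⁸ + 94)² = (44⁸ + 94)² = (14048223625216 + 94)² = 14048223625310² = 197352587026718039272596100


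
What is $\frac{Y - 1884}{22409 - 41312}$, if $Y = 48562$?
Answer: $- \frac{46678}{18903} \approx -2.4693$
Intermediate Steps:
$\frac{Y - 1884}{22409 - 41312} = \frac{48562 - 1884}{22409 - 41312} = \frac{46678}{-18903} = 46678 \left(- \frac{1}{18903}\right) = - \frac{46678}{18903}$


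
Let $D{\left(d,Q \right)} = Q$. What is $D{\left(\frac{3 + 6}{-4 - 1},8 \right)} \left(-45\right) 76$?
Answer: $-27360$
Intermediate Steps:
$D{\left(\frac{3 + 6}{-4 - 1},8 \right)} \left(-45\right) 76 = 8 \left(-45\right) 76 = \left(-360\right) 76 = -27360$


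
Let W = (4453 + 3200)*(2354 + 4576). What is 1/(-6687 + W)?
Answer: 1/53028603 ≈ 1.8858e-8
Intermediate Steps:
W = 53035290 (W = 7653*6930 = 53035290)
1/(-6687 + W) = 1/(-6687 + 53035290) = 1/53028603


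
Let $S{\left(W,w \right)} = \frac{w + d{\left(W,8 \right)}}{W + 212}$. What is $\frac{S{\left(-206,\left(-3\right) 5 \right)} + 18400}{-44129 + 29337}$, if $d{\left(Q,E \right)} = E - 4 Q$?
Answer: $- \frac{111217}{88752} \approx -1.2531$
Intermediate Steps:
$S{\left(W,w \right)} = \frac{8 + w - 4 W}{212 + W}$ ($S{\left(W,w \right)} = \frac{w - \left(-8 + 4 W\right)}{W + 212} = \frac{8 + w - 4 W}{212 + W}$)
$\frac{S{\left(-206,\left(-3\right) 5 \right)} + 18400}{-44129 + 29337} = \frac{\frac{8 - 15 - -824}{212 - 206} + 18400}{-44129 + 29337} = \frac{\frac{8 - 15 + 824}{6} + 18400}{-14792} = \left(\frac{1}{6} \cdot 817 + 18400\right) \left(- \frac{1}{14792}\right) = \left(\frac{817}{6} + 18400\right) \left(- \frac{1}{14792}\right) = \frac{111217}{6} \left(- \frac{1}{14792}\right) = - \frac{111217}{88752}$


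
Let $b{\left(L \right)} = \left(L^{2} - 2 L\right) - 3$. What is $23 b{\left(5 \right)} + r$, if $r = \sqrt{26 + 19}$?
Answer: $276 + 3 \sqrt{5} \approx 282.71$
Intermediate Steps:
$b{\left(L \right)} = -3 + L^{2} - 2 L$
$r = 3 \sqrt{5}$ ($r = \sqrt{45} = 3 \sqrt{5} \approx 6.7082$)
$23 b{\left(5 \right)} + r = 23 \left(-3 + 5^{2} - 10\right) + 3 \sqrt{5} = 23 \left(-3 + 25 - 10\right) + 3 \sqrt{5} = 23 \cdot 12 + 3 \sqrt{5} = 276 + 3 \sqrt{5}$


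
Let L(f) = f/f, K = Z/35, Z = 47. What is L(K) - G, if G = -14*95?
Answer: 1331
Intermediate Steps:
K = 47/35 ≈ 1.3429
L(f) = 1
G = -1330
L(K) - G = 1 - 1*(-1330) = 1 + 1330 = 1331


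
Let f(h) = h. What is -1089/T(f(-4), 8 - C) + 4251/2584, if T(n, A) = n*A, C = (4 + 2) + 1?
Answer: 707745/2584 ≈ 273.90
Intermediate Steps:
C = 7 (C = 6 + 1 = 7)
T(n, A) = A*n
-1089/T(f(-4), 8 - C) + 4251/2584 = -1089*(-1/(4*(8 - 1*7))) + 4251/2584 = -1089*(-1/(4*(8 - 7))) + 4251*(1/2584) = -1089/(1*(-4)) + 4251/2584 = -1089/(-4) + 4251/2584 = -1089*(-¼) + 4251/2584 = 1089/4 + 4251/2584 = 707745/2584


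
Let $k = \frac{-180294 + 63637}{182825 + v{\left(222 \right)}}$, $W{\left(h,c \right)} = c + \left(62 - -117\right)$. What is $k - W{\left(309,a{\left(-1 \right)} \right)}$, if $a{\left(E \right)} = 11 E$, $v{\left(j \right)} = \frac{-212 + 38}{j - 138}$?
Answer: $- \frac{431632726}{2559521} \approx -168.64$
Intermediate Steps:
$v{\left(j \right)} = - \frac{174}{-138 + j}$
$W{\left(h,c \right)} = 179 + c$ ($W{\left(h,c \right)} = c + \left(62 + 117\right) = c + 179 = 179 + c$)
$k = - \frac{1633198}{2559521}$ ($k = \frac{-180294 + 63637}{182825 - \frac{174}{-138 + 222}} = - \frac{116657}{182825 - \frac{174}{84}} = - \frac{116657}{182825 - \frac{29}{14}} = - \frac{116657}{\frac{2559521}{14}} = \left(-116657\right) \frac{14}{2559521} = - \frac{1633198}{2559521} \approx -0.63809$)
$k - W{\left(309,a{\left(-1 \right)} \right)} = - \frac{1633198}{2559521} - \left(179 + 11 \left(-1\right)\right) = - \frac{1633198}{2559521} - \left(179 - 11\right) = - \frac{1633198}{2559521} - 168 = - \frac{431632726}{2559521}$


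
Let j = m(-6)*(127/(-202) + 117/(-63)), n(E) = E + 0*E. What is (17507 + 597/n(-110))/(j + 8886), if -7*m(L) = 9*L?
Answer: 9527681177/4827009990 ≈ 1.9738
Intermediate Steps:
n(E) = E (n(E) = E + 0 = E)
m(L) = -9*L/7
j = -94905/4949 (j = (-9/7*(-6))*(127/(-202) + 117/(-63)) = 54*(127*(-1/202) + 117*(-1/63))/7 = 54*(-127/202 - 13/7)/7 = (54/7)*(-3515/1414) = -94905/4949 ≈ -19.177)
(17507 + 597/n(-110))/(j + 8886) = (17507 + 597/(-110))/(-94905/4949 + 8886) = (17507 + 597*(-1/110))/(43881909/4949) = (17507 - 597/110)*(4949/43881909) = (1925173/110)*(4949/43881909) = 9527681177/4827009990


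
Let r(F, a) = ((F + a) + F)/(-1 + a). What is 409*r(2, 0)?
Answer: -1636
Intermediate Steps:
r(F, a) = (a + 2*F)/(-1 + a)
409*r(2, 0) = 409*((0 + 2*2)/(-1 + 0)) = 409*((0 + 4)/(-1)) = 409*(-1*4) = 409*(-4) = -1636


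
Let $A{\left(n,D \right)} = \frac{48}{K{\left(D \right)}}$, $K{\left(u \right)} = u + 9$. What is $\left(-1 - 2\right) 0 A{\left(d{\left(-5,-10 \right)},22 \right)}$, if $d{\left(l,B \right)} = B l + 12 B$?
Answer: $0$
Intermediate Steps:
$K{\left(u \right)} = 9 + u$
$d{\left(l,B \right)} = 12 B + B l$
$A{\left(n,D \right)} = \frac{48}{9 + D}$
$\left(-1 - 2\right) 0 A{\left(d{\left(-5,-10 \right)},22 \right)} = \left(-1 - 2\right) 0 \frac{48}{9 + 22} = \left(-3\right) 0 \cdot \frac{48}{31} = 0 \cdot 48 \cdot \frac{1}{31} = 0 \cdot \frac{48}{31} = 0$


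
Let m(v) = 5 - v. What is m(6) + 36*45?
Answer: 1619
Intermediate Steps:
m(6) + 36*45 = (5 - 1*6) + 36*45 = (5 - 6) + 1620 = -1 + 1620 = 1619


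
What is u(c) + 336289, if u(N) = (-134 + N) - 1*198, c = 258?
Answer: 336215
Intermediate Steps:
u(N) = -332 + N (u(N) = (-134 + N) - 198 = -332 + N)
u(c) + 336289 = (-332 + 258) + 336289 = -74 + 336289 = 336215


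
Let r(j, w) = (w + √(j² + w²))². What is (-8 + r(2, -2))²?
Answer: 144 - 64*√2 ≈ 53.490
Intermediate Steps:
(-8 + r(2, -2))² = (-8 + (-2 + √(2² + (-2)²))²)² = (-8 + (-2 + √(4 + 4))²)² = (-8 + (-2 + √8)²)² = (-8 + (-2 + 2*√2)²)²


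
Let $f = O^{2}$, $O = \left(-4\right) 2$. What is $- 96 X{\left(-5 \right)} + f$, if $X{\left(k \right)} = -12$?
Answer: $1216$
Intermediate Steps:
$O = -8$
$f = 64$ ($f = \left(-8\right)^{2} = 64$)
$- 96 X{\left(-5 \right)} + f = \left(-96\right) \left(-12\right) + 64 = 1152 + 64 = 1216$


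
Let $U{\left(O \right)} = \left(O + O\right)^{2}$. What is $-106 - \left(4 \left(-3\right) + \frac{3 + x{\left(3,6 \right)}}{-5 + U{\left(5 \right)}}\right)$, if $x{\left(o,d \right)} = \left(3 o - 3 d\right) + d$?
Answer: $-94$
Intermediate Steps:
$U{\left(O \right)} = 4 O^{2}$ ($U{\left(O \right)} = \left(2 O\right)^{2} = 4 O^{2}$)
$x{\left(o,d \right)} = - 2 d + 3 o$ ($x{\left(o,d \right)} = \left(- 3 d + 3 o\right) + d = - 2 d + 3 o$)
$-106 - \left(4 \left(-3\right) + \frac{3 + x{\left(3,6 \right)}}{-5 + U{\left(5 \right)}}\right) = -106 - \left(4 \left(-3\right) + \frac{3 + \left(\left(-2\right) 6 + 3 \cdot 3\right)}{-5 + 4 \cdot 5^{2}}\right) = -106 - \left(-12 + \frac{3 + \left(-12 + 9\right)}{-5 + 4 \cdot 25}\right) = -106 - \left(-12 + \frac{3 - 3}{-5 + 100}\right) = -106 - \left(-12 + \frac{0}{95}\right) = -106 - \left(-12 + 0 \cdot \frac{1}{95}\right) = -106 - \left(-12 + 0\right) = -106 - -12 = -106 + 12 = -94$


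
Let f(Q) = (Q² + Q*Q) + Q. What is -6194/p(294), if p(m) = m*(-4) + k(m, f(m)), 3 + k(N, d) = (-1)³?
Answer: 3097/590 ≈ 5.2492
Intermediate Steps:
f(Q) = Q + 2*Q² (f(Q) = (Q² + Q²) + Q = 2*Q² + Q = Q + 2*Q²)
k(N, d) = -4 (k(N, d) = -3 + (-1)³ = -3 - 1 = -4)
p(m) = -4 - 4*m (p(m) = m*(-4) - 4 = -4*m - 4 = -4 - 4*m)
-6194/p(294) = -6194/(-4 - 4*294) = -6194/(-4 - 1176) = -6194/(-1180) = -6194*(-1/1180) = 3097/590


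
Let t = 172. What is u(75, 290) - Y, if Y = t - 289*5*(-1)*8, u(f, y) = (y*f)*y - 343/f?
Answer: 472182257/75 ≈ 6.2958e+6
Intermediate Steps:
u(f, y) = -343/f + f*y² (u(f, y) = (f*y)*y - 343/f = f*y² - 343/f = -343/f + f*y²)
Y = 11732 (Y = 172 - 289*5*(-1)*8 = 172 - (-1445)*8 = 172 - 289*(-40) = 172 + 11560 = 11732)
u(75, 290) - Y = (-343/75 + 75*290²) - 1*11732 = (-343*1/75 + 75*84100) - 11732 = (-343/75 + 6307500) - 11732 = 473062157/75 - 11732 = 472182257/75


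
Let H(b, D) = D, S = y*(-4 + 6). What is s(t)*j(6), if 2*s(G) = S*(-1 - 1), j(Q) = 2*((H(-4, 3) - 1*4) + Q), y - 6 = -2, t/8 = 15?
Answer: -80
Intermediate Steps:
t = 120 (t = 8*15 = 120)
y = 4 (y = 6 - 2 = 4)
S = 8 (S = 4*(-4 + 6) = 4*2 = 8)
j(Q) = -2 + 2*Q (j(Q) = 2*((3 - 1*4) + Q) = 2*((3 - 4) + Q) = 2*(-1 + Q) = -2 + 2*Q)
s(G) = -8 (s(G) = (8*(-1 - 1))/2 = (8*(-2))/2 = (½)*(-16) = -8)
s(t)*j(6) = -8*(-2 + 2*6) = -8*(-2 + 12) = -8*10 = -80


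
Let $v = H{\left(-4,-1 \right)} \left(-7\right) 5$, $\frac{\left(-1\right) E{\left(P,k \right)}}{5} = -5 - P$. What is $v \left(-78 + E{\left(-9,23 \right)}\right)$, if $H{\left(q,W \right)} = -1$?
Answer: $-3430$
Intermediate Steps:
$E{\left(P,k \right)} = 25 + 5 P$ ($E{\left(P,k \right)} = - 5 \left(-5 - P\right) = 25 + 5 P$)
$v = 35$ ($v = \left(-1\right) \left(-7\right) 5 = 7 \cdot 5 = 35$)
$v \left(-78 + E{\left(-9,23 \right)}\right) = 35 \left(-78 + \left(25 + 5 \left(-9\right)\right)\right) = 35 \left(-78 + \left(25 - 45\right)\right) = 35 \left(-78 - 20\right) = 35 \left(-98\right) = -3430$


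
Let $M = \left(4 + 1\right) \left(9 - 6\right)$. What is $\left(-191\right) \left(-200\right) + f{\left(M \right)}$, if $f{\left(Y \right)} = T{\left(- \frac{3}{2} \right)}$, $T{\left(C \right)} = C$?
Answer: $\frac{76397}{2} \approx 38199.0$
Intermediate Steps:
$M = 15$ ($M = 5 \cdot 3 = 15$)
$f{\left(Y \right)} = - \frac{3}{2}$
$\left(-191\right) \left(-200\right) + f{\left(M \right)} = \left(-191\right) \left(-200\right) - \frac{3}{2} = 38200 - \frac{3}{2} = \frac{76397}{2}$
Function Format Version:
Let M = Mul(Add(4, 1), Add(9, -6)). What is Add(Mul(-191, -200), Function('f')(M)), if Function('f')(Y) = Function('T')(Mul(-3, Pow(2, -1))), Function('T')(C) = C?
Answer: Rational(76397, 2) ≈ 38199.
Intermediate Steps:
M = 15 (M = Mul(5, 3) = 15)
Function('f')(Y) = Rational(-3, 2) (Function('f')(Y) = Mul(-3, Pow(2, -1)) = Mul(-3, Rational(1, 2)) = Rational(-3, 2))
Add(Mul(-191, -200), Function('f')(M)) = Add(Mul(-191, -200), Rational(-3, 2)) = Add(38200, Rational(-3, 2)) = Rational(76397, 2)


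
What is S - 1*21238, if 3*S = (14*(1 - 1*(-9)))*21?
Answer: -20258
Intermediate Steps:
S = 980 (S = ((14*(1 - 1*(-9)))*21)/3 = ((14*(1 + 9))*21)/3 = ((14*10)*21)/3 = (140*21)/3 = (⅓)*2940 = 980)
S - 1*21238 = 980 - 1*21238 = 980 - 21238 = -20258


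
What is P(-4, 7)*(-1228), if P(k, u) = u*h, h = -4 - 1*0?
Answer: 34384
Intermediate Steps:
h = -4 (h = -4 + 0 = -4)
P(k, u) = -4*u (P(k, u) = u*(-4) = -4*u)
P(-4, 7)*(-1228) = -4*7*(-1228) = -28*(-1228) = 34384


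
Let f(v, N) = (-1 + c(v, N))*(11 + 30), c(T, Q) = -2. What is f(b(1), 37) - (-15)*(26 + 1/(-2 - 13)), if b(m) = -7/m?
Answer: 266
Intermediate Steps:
f(v, N) = -123 (f(v, N) = (-1 - 2)*(11 + 30) = -3*41 = -123)
f(b(1), 37) - (-15)*(26 + 1/(-2 - 13)) = -123 - (-15)*(26 + 1/(-2 - 13)) = -123 - (-15)*(26 + 1/(-15)) = -123 - (-15)*(26 - 1/15) = -123 - (-15)*389/15 = -123 - 1*(-389) = -123 + 389 = 266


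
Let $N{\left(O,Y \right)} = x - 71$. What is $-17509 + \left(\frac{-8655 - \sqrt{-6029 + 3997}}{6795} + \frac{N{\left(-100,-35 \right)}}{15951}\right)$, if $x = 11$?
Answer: $- \frac{42175271878}{2408601} - \frac{4 i \sqrt{127}}{6795} \approx -17510.0 - 0.006634 i$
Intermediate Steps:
$N{\left(O,Y \right)} = -60$ ($N{\left(O,Y \right)} = 11 - 71 = -60$)
$-17509 + \left(\frac{-8655 - \sqrt{-6029 + 3997}}{6795} + \frac{N{\left(-100,-35 \right)}}{15951}\right) = -17509 + \left(\frac{-8655 - \sqrt{-6029 + 3997}}{6795} - \frac{60}{15951}\right) = -17509 + \left(\left(-8655 - \sqrt{-2032}\right) \frac{1}{6795} - \frac{20}{5317}\right) = -17509 - \left(\frac{20}{5317} - \left(-8655 - 4 i \sqrt{127}\right) \frac{1}{6795}\right) = -17509 - \left(\frac{3076969}{2408601} + \frac{4 i \sqrt{127}}{6795}\right) = - \frac{42175271878}{2408601} - \frac{4 i \sqrt{127}}{6795}$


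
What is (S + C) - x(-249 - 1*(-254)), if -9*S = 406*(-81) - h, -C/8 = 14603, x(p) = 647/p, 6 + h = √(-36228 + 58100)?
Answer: -1699501/15 + 4*√1367/9 ≈ -1.1328e+5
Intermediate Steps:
h = -6 + 4*√1367 (h = -6 + √(-36228 + 58100) = -6 + √21872 = -6 + 4*√1367 ≈ 141.89)
C = -116824 (C = -8*14603 = -116824)
S = 10960/3 + 4*√1367/9 (S = -(406*(-81) - (-6 + 4*√1367))/9 = -(-32886 + (6 - 4*√1367))/9 = -(-32880 - 4*√1367)/9 = 10960/3 + 4*√1367/9 ≈ 3669.8)
(S + C) - x(-249 - 1*(-254)) = ((10960/3 + 4*√1367/9) - 116824) - 647/(-249 - 1*(-254)) = (-339512/3 + 4*√1367/9) - 647/(-249 + 254) = (-339512/3 + 4*√1367/9) - 647/5 = -1699501/15 + 4*√1367/9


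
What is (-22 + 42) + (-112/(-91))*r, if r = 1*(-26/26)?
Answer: 244/13 ≈ 18.769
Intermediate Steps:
r = -1 (r = 1*(-26*1/26) = 1*(-1) = -1)
(-22 + 42) + (-112/(-91))*r = (-22 + 42) - 112/(-91)*(-1) = 20 - 112*(-1/91)*(-1) = 20 + (16/13)*(-1) = 20 - 16/13 = 244/13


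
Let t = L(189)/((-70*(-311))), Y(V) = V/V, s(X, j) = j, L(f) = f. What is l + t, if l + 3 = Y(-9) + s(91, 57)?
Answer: 171077/3110 ≈ 55.009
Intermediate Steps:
Y(V) = 1
t = 27/3110 (t = 189/((-70*(-311))) = 189/21770 = 189*(1/21770) = 27/3110 ≈ 0.0086817)
l = 55 (l = -3 + (1 + 57) = -3 + 58 = 55)
l + t = 55 + 27/3110 = 171077/3110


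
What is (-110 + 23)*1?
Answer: -87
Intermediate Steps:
(-110 + 23)*1 = -87*1 = -87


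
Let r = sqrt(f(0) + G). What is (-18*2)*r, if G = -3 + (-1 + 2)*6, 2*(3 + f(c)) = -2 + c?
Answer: -36*I ≈ -36.0*I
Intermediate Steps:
f(c) = -4 + c/2 (f(c) = -3 + (-2 + c)/2 = -3 + (-1 + c/2) = -4 + c/2)
G = 3 (G = -3 + 1*6 = -3 + 6 = 3)
r = I (r = sqrt((-4 + (1/2)*0) + 3) = sqrt((-4 + 0) + 3) = sqrt(-4 + 3) = sqrt(-1) = I ≈ 1.0*I)
(-18*2)*r = (-18*2)*I = -36*I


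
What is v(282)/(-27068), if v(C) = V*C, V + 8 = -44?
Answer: 3666/6767 ≈ 0.54175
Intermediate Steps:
V = -52 (V = -8 - 44 = -52)
v(C) = -52*C
v(282)/(-27068) = -52*282/(-27068) = -14664*(-1/27068) = 3666/6767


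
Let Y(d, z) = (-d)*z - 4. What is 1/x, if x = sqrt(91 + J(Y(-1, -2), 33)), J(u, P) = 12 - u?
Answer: sqrt(109)/109 ≈ 0.095783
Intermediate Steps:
Y(d, z) = -4 - d*z (Y(d, z) = -d*z - 4 = -4 - d*z)
x = sqrt(109) (x = sqrt(91 + (12 - (-4 - 1*(-1)*(-2)))) = sqrt(91 + (12 - (-4 - 2))) = sqrt(91 + (12 - 1*(-6))) = sqrt(91 + (12 + 6)) = sqrt(91 + 18) = sqrt(109) ≈ 10.440)
1/x = 1/(sqrt(109)) = sqrt(109)/109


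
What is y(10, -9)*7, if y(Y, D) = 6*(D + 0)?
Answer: -378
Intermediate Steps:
y(Y, D) = 6*D
y(10, -9)*7 = (6*(-9))*7 = -54*7 = -378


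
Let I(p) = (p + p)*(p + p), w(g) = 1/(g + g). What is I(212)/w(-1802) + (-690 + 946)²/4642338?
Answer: -1503914883198208/2321169 ≈ -6.4791e+8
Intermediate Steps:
w(g) = 1/(2*g)
I(p) = 4*p² (I(p) = (2*p)*(2*p) = 4*p²)
I(212)/w(-1802) + (-690 + 946)²/4642338 = (4*212²)/(((½)/(-1802))) + (-690 + 946)²/4642338 = (4*44944)/(((½)*(-1/1802))) + 256²*(1/4642338) = 179776/(-1/3604) + 65536*(1/4642338) = 179776*(-3604) + 32768/2321169 = -647912704 + 32768/2321169 = -1503914883198208/2321169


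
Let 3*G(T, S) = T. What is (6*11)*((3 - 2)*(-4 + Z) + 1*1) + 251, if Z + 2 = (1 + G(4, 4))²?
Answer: 841/3 ≈ 280.33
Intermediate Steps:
G(T, S) = T/3
Z = 31/9 (Z = -2 + (1 + (⅓)*4)² = -2 + (1 + 4/3)² = -2 + (7/3)² = -2 + 49/9 = 31/9 ≈ 3.4444)
(6*11)*((3 - 2)*(-4 + Z) + 1*1) + 251 = (6*11)*((3 - 2)*(-4 + 31/9) + 1*1) + 251 = 66*(1*(-5/9) + 1) + 251 = 66*(-5/9 + 1) + 251 = 66*(4/9) + 251 = 88/3 + 251 = 841/3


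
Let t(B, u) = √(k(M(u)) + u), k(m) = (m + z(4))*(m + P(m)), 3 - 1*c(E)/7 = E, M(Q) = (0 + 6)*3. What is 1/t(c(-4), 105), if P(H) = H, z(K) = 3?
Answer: √861/861 ≈ 0.034080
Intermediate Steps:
M(Q) = 18 (M(Q) = 6*3 = 18)
c(E) = 21 - 7*E
k(m) = 2*m*(3 + m) (k(m) = (m + 3)*(m + m) = (3 + m)*(2*m) = 2*m*(3 + m))
t(B, u) = √(756 + u) (t(B, u) = √(2*18*(3 + 18) + u) = √(2*18*21 + u) = √(756 + u))
1/t(c(-4), 105) = 1/(√(756 + 105)) = 1/(√861) = √861/861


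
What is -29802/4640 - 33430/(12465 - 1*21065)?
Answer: -50591/19952 ≈ -2.5356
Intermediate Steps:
-29802/4640 - 33430/(12465 - 1*21065) = -29802*1/4640 - 33430/(12465 - 21065) = -14901/2320 - 33430/(-8600) = -14901/2320 - 33430*(-1/8600) = -14901/2320 + 3343/860 = -50591/19952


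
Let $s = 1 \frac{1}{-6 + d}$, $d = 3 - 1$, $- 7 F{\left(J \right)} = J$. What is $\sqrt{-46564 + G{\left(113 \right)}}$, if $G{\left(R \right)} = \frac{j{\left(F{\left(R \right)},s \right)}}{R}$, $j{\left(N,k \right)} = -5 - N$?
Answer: $\frac{i \sqrt{29134148386}}{791} \approx 215.79 i$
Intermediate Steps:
$F{\left(J \right)} = - \frac{J}{7}$
$d = 2$
$s = - \frac{1}{4}$ ($s = 1 \frac{1}{-6 + 2} = 1 \frac{1}{-4} = 1 \left(- \frac{1}{4}\right) = - \frac{1}{4} \approx -0.25$)
$G{\left(R \right)} = \frac{-5 + \frac{R}{7}}{R}$ ($G{\left(R \right)} = \frac{-5 - - \frac{R}{7}}{R} = \frac{-5 + \frac{R}{7}}{R}$)
$\sqrt{-46564 + G{\left(113 \right)}} = \sqrt{-46564 + \frac{-35 + 113}{7 \cdot 113}} = \sqrt{-46564 + \frac{1}{7} \cdot \frac{1}{113} \cdot 78} = \sqrt{-46564 + \frac{78}{791}} = \sqrt{- \frac{36832046}{791}} = \frac{i \sqrt{29134148386}}{791}$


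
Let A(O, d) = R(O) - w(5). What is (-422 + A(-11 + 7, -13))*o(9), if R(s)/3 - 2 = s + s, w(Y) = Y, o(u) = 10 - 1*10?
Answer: 0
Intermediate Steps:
o(u) = 0 (o(u) = 10 - 10 = 0)
R(s) = 6 + 6*s (R(s) = 6 + 3*(s + s) = 6 + 3*(2*s) = 6 + 6*s)
A(O, d) = 1 + 6*O (A(O, d) = (6 + 6*O) - 1*5 = (6 + 6*O) - 5 = 1 + 6*O)
(-422 + A(-11 + 7, -13))*o(9) = (-422 + (1 + 6*(-11 + 7)))*0 = (-422 + (1 + 6*(-4)))*0 = (-422 + (1 - 24))*0 = (-422 - 23)*0 = -445*0 = 0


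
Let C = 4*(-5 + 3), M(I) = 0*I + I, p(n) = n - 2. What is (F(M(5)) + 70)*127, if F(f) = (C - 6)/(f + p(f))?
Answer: 34671/4 ≈ 8667.8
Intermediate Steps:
p(n) = -2 + n
M(I) = I (M(I) = 0 + I = I)
C = -8 (C = 4*(-2) = -8)
F(f) = -14/(-2 + 2*f) (F(f) = (-8 - 6)/(f + (-2 + f)) = -14/(-2 + 2*f))
(F(M(5)) + 70)*127 = (-7/(-1 + 5) + 70)*127 = (-7/4 + 70)*127 = (273/4)*127 = 34671/4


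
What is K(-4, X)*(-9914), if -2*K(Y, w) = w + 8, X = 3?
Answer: 54527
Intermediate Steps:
K(Y, w) = -4 - w/2 (K(Y, w) = -(w + 8)/2 = -(8 + w)/2 = -4 - w/2)
K(-4, X)*(-9914) = (-4 - ½*3)*(-9914) = (-4 - 3/2)*(-9914) = -11/2*(-9914) = 54527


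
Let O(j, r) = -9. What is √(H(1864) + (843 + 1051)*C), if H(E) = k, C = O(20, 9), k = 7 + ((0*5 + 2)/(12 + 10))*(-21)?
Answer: 5*I*√82478/11 ≈ 130.54*I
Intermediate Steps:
k = 56/11 (k = 7 + ((0 + 2)/22)*(-21) = 7 + (2*(1/22))*(-21) = 7 + (1/11)*(-21) = 7 - 21/11 = 56/11 ≈ 5.0909)
C = -9
H(E) = 56/11
√(H(1864) + (843 + 1051)*C) = √(56/11 + (843 + 1051)*(-9)) = √(56/11 + 1894*(-9)) = √(56/11 - 17046) = √(-187450/11) = 5*I*√82478/11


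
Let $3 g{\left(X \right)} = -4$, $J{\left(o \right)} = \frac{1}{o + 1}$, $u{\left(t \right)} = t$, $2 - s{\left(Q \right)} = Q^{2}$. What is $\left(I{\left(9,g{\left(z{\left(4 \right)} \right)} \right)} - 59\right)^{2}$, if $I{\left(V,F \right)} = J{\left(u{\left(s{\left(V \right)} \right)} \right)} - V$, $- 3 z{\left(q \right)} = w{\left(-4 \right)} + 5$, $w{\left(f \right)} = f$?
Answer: $\frac{28143025}{6084} \approx 4625.7$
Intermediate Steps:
$s{\left(Q \right)} = 2 - Q^{2}$
$J{\left(o \right)} = \frac{1}{1 + o}$
$z{\left(q \right)} = - \frac{1}{3}$ ($z{\left(q \right)} = - \frac{-4 + 5}{3} = \left(- \frac{1}{3}\right) 1 = - \frac{1}{3}$)
$g{\left(X \right)} = - \frac{4}{3}$ ($g{\left(X \right)} = \frac{1}{3} \left(-4\right) = - \frac{4}{3}$)
$I{\left(V,F \right)} = \frac{1}{3 - V^{2}} - V$ ($I{\left(V,F \right)} = \frac{1}{1 - \left(-2 + V^{2}\right)} - V = \frac{1}{3 - V^{2}} - V$)
$\left(I{\left(9,g{\left(z{\left(4 \right)} \right)} \right)} - 59\right)^{2} = \left(\frac{-1 - 9^{3} + 3 \cdot 9}{-3 + 9^{2}} - 59\right)^{2} = \left(\frac{-1 - 729 + 27}{-3 + 81} - 59\right)^{2} = \left(\frac{-1 - 729 + 27}{78} - 59\right)^{2} = \left(\frac{1}{78} \left(-703\right) - 59\right)^{2} = \left(- \frac{703}{78} - 59\right)^{2} = \left(- \frac{5305}{78}\right)^{2} = \frac{28143025}{6084}$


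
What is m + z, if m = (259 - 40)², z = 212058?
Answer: 260019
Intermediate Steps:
m = 47961 (m = 219² = 47961)
m + z = 47961 + 212058 = 260019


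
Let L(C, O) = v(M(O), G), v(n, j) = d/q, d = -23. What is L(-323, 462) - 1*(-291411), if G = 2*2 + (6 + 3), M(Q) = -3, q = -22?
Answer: 6411065/22 ≈ 2.9141e+5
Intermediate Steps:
G = 13 (G = 4 + 9 = 13)
v(n, j) = 23/22 (v(n, j) = -23/(-22) = -23*(-1/22) = 23/22)
L(C, O) = 23/22
L(-323, 462) - 1*(-291411) = 23/22 - 1*(-291411) = 23/22 + 291411 = 6411065/22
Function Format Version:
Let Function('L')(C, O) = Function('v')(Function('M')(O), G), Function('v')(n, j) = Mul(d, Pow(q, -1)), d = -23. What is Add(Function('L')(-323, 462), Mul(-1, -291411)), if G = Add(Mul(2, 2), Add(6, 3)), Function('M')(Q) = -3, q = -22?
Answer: Rational(6411065, 22) ≈ 2.9141e+5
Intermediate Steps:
G = 13 (G = Add(4, 9) = 13)
Function('v')(n, j) = Rational(23, 22) (Function('v')(n, j) = Mul(-23, Pow(-22, -1)) = Mul(-23, Rational(-1, 22)) = Rational(23, 22))
Function('L')(C, O) = Rational(23, 22)
Add(Function('L')(-323, 462), Mul(-1, -291411)) = Add(Rational(23, 22), Mul(-1, -291411)) = Add(Rational(23, 22), 291411) = Rational(6411065, 22)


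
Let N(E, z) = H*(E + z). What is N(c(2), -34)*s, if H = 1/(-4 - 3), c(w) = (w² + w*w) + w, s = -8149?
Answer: -195576/7 ≈ -27939.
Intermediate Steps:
c(w) = w + 2*w² (c(w) = (w² + w²) + w = 2*w² + w = w + 2*w²)
H = -⅐ (H = 1/(-7) = -⅐ ≈ -0.14286)
N(E, z) = -E/7 - z/7 (N(E, z) = -(E + z)/7 = -E/7 - z/7)
N(c(2), -34)*s = (-2*(1 + 2*2)/7 - ⅐*(-34))*(-8149) = (-2*(1 + 4)/7 + 34/7)*(-8149) = (-2*5/7 + 34/7)*(-8149) = (-⅐*10 + 34/7)*(-8149) = (-10/7 + 34/7)*(-8149) = (24/7)*(-8149) = -195576/7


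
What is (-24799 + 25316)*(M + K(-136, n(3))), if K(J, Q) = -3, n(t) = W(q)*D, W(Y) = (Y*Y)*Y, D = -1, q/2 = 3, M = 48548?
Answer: 25097765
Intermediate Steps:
q = 6 (q = 2*3 = 6)
W(Y) = Y³ (W(Y) = Y²*Y = Y³)
n(t) = -216 (n(t) = 6³*(-1) = 216*(-1) = -216)
(-24799 + 25316)*(M + K(-136, n(3))) = (-24799 + 25316)*(48548 - 3) = 517*48545 = 25097765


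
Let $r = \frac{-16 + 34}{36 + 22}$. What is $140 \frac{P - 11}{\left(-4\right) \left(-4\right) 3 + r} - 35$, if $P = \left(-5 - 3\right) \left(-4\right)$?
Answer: $\frac{12075}{467} \approx 25.857$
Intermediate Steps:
$P = 32$ ($P = \left(-8\right) \left(-4\right) = 32$)
$r = \frac{9}{29}$ ($r = \frac{18}{58} = 18 \cdot \frac{1}{58} = \frac{9}{29} \approx 0.31034$)
$140 \frac{P - 11}{\left(-4\right) \left(-4\right) 3 + r} - 35 = 140 \frac{32 - 11}{\left(-4\right) \left(-4\right) 3 + \frac{9}{29}} - 35 = 140 \frac{21}{16 \cdot 3 + \frac{9}{29}} - 35 = 140 \frac{21}{48 + \frac{9}{29}} - 35 = 140 \frac{21}{\frac{1401}{29}} - 35 = 140 \cdot 21 \cdot \frac{29}{1401} - 35 = 140 \cdot \frac{203}{467} - 35 = \frac{28420}{467} - 35 = \frac{12075}{467}$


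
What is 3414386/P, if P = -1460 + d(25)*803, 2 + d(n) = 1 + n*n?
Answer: 1707193/249806 ≈ 6.8341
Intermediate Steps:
d(n) = -1 + n² (d(n) = -2 + (1 + n*n) = -2 + (1 + n²) = -1 + n²)
P = 499612 (P = -1460 + (-1 + 25²)*803 = -1460 + (-1 + 625)*803 = -1460 + 624*803 = -1460 + 501072 = 499612)
3414386/P = 3414386/499612 = 3414386*(1/499612) = 1707193/249806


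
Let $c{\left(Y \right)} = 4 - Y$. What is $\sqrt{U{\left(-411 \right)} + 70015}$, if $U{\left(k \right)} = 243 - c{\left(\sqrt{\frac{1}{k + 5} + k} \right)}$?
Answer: $\frac{\sqrt{11580388344 + 406 i \sqrt{67748002}}}{406} \approx 265.05 + 0.038243 i$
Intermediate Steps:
$U{\left(k \right)} = 239 + \sqrt{k + \frac{1}{5 + k}}$ ($U{\left(k \right)} = 243 - \left(4 - \sqrt{\frac{1}{k + 5} + k}\right) = 243 - \left(4 - \sqrt{\frac{1}{5 + k} + k}\right) = 243 - \left(4 - \sqrt{k + \frac{1}{5 + k}}\right) = 243 + \left(-4 + \sqrt{k + \frac{1}{5 + k}}\right) = 239 + \sqrt{k + \frac{1}{5 + k}}$)
$\sqrt{U{\left(-411 \right)} + 70015} = \sqrt{\left(239 + \sqrt{\frac{1 - 411 \left(5 - 411\right)}{5 - 411}}\right) + 70015} = \sqrt{\left(239 + \sqrt{\frac{1 - -166866}{-406}}\right) + 70015} = \sqrt{\left(239 + \sqrt{- \frac{1 + 166866}{406}}\right) + 70015} = \sqrt{\left(239 + \sqrt{\left(- \frac{1}{406}\right) 166867}\right) + 70015} = \sqrt{\left(239 + \sqrt{- \frac{166867}{406}}\right) + 70015} = \sqrt{\left(239 + \frac{i \sqrt{67748002}}{406}\right) + 70015} = \sqrt{70254 + \frac{i \sqrt{67748002}}{406}}$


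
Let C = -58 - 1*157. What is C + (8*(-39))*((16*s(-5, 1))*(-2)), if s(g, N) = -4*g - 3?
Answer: 169513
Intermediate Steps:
C = -215 (C = -58 - 157 = -215)
s(g, N) = -3 - 4*g
C + (8*(-39))*((16*s(-5, 1))*(-2)) = -215 + (8*(-39))*((16*(-3 - 4*(-5)))*(-2)) = -215 - 312*16*(-3 + 20)*(-2) = -215 - 312*16*17*(-2) = -215 - 84864*(-2) = -215 - 312*(-544) = -215 + 169728 = 169513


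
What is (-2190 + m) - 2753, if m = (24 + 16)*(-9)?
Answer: -5303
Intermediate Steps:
m = -360 (m = 40*(-9) = -360)
(-2190 + m) - 2753 = (-2190 - 360) - 2753 = -2550 - 2753 = -5303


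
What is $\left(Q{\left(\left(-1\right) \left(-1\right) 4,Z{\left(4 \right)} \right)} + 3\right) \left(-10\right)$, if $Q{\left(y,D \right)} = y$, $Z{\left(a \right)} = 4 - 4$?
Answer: $-70$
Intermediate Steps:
$Z{\left(a \right)} = 0$ ($Z{\left(a \right)} = 4 - 4 = 0$)
$\left(Q{\left(\left(-1\right) \left(-1\right) 4,Z{\left(4 \right)} \right)} + 3\right) \left(-10\right) = \left(\left(-1\right) \left(-1\right) 4 + 3\right) \left(-10\right) = \left(1 \cdot 4 + 3\right) \left(-10\right) = \left(4 + 3\right) \left(-10\right) = 7 \left(-10\right) = -70$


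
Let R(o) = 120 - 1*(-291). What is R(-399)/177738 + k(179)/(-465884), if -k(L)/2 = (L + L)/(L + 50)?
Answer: 3664649717/1580200958314 ≈ 0.0023191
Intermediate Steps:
R(o) = 411 (R(o) = 120 + 291 = 411)
k(L) = -4*L/(50 + L) (k(L) = -2*(L + L)/(L + 50) = -2*2*L/(50 + L) = -4*L/(50 + L))
R(-399)/177738 + k(179)/(-465884) = 411/177738 - 4*179/(50 + 179)/(-465884) = 411*(1/177738) - 4*179/229*(-1/465884) = 137/59246 - 4*179*1/229*(-1/465884) = 137/59246 - 716/229*(-1/465884) = 137/59246 + 179/26671859 = 3664649717/1580200958314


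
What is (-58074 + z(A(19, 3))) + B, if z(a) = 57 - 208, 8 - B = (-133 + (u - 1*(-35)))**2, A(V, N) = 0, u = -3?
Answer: -68418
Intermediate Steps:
B = -10193 (B = 8 - (-133 + (-3 - 1*(-35)))**2 = 8 - (-133 + (-3 + 35))**2 = 8 - (-133 + 32)**2 = 8 - 1*(-101)**2 = 8 - 1*10201 = 8 - 10201 = -10193)
z(a) = -151
(-58074 + z(A(19, 3))) + B = (-58074 - 151) - 10193 = -58225 - 10193 = -68418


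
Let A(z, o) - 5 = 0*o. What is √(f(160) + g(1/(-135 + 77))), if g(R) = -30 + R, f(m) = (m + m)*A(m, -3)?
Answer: √5281422/58 ≈ 39.623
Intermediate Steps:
A(z, o) = 5 (A(z, o) = 5 + 0*o = 5 + 0 = 5)
f(m) = 10*m (f(m) = (m + m)*5 = (2*m)*5 = 10*m)
√(f(160) + g(1/(-135 + 77))) = √(10*160 + (-30 + 1/(-135 + 77))) = √(1600 + (-30 + 1/(-58))) = √(1600 + (-30 - 1/58)) = √(1600 - 1741/58) = √(91059/58) = √5281422/58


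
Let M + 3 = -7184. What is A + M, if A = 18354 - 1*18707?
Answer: -7540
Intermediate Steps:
M = -7187 (M = -3 - 7184 = -7187)
A = -353 (A = 18354 - 18707 = -353)
A + M = -353 - 7187 = -7540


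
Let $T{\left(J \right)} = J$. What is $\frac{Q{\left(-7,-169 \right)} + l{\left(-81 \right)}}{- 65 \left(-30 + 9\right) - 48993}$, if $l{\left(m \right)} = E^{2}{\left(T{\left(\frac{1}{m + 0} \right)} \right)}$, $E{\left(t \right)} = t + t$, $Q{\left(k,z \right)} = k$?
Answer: $\frac{45923}{312487308} \approx 0.00014696$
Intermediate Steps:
$E{\left(t \right)} = 2 t$
$l{\left(m \right)} = \frac{4}{m^{2}}$ ($l{\left(m \right)} = \left(\frac{2}{m + 0}\right)^{2} = \left(\frac{2}{m}\right)^{2} = \frac{4}{m^{2}}$)
$\frac{Q{\left(-7,-169 \right)} + l{\left(-81 \right)}}{- 65 \left(-30 + 9\right) - 48993} = \frac{-7 + \frac{4}{6561}}{- 65 \left(-30 + 9\right) - 48993} = \frac{-7 + 4 \cdot \frac{1}{6561}}{\left(-65\right) \left(-21\right) - 48993} = \frac{-7 + \frac{4}{6561}}{1365 - 48993} = - \frac{45923}{6561 \left(-47628\right)} = \left(- \frac{45923}{6561}\right) \left(- \frac{1}{47628}\right) = \frac{45923}{312487308}$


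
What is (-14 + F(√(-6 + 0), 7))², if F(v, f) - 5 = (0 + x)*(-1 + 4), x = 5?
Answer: 36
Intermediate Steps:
F(v, f) = 20 (F(v, f) = 5 + (0 + 5)*(-1 + 4) = 5 + 5*3 = 5 + 15 = 20)
(-14 + F(√(-6 + 0), 7))² = (-14 + 20)² = 6² = 36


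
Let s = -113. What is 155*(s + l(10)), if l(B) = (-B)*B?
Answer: -33015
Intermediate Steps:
l(B) = -B²
155*(s + l(10)) = 155*(-113 - 1*10²) = 155*(-113 - 1*100) = 155*(-113 - 100) = 155*(-213) = -33015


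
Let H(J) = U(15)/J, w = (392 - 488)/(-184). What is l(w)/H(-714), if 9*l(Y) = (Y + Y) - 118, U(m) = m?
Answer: 128044/207 ≈ 618.57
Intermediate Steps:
w = 12/23 (w = -96*(-1/184) = 12/23 ≈ 0.52174)
l(Y) = -118/9 + 2*Y/9 (l(Y) = ((Y + Y) - 118)/9 = (2*Y - 118)/9 = (-118 + 2*Y)/9 = -118/9 + 2*Y/9)
H(J) = 15/J
l(w)/H(-714) = (-118/9 + (2/9)*(12/23))/((15/(-714))) = (-118/9 + 8/69)/((15*(-1/714))) = -2690/(207*(-5/238)) = -2690/207*(-238/5) = 128044/207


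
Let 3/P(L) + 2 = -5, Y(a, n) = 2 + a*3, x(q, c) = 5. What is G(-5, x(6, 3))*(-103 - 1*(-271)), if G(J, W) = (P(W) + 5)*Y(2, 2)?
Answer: 6144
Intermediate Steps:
Y(a, n) = 2 + 3*a
P(L) = -3/7 (P(L) = 3/(-2 - 5) = 3/(-7) = 3*(-1/7) = -3/7)
G(J, W) = 256/7 (G(J, W) = (-3/7 + 5)*(2 + 3*2) = 32*(2 + 6)/7 = (32/7)*8 = 256/7)
G(-5, x(6, 3))*(-103 - 1*(-271)) = 256*(-103 - 1*(-271))/7 = 256*(-103 + 271)/7 = (256/7)*168 = 6144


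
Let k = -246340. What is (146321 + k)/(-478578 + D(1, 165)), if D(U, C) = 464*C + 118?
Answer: 100019/401900 ≈ 0.24887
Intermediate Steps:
D(U, C) = 118 + 464*C
(146321 + k)/(-478578 + D(1, 165)) = (146321 - 246340)/(-478578 + (118 + 464*165)) = -100019/(-478578 + (118 + 76560)) = -100019/(-478578 + 76678) = -100019/(-401900) = -100019*(-1/401900) = 100019/401900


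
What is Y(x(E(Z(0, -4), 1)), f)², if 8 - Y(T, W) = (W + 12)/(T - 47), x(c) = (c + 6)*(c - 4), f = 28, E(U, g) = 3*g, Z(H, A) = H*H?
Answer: 3721/49 ≈ 75.939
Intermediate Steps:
Z(H, A) = H²
x(c) = (-4 + c)*(6 + c) (x(c) = (6 + c)*(-4 + c) = (-4 + c)*(6 + c))
Y(T, W) = 8 - (12 + W)/(-47 + T) (Y(T, W) = 8 - (W + 12)/(T - 47) = 8 - (12 + W)/(-47 + T))
Y(x(E(Z(0, -4), 1)), f)² = ((-388 - 1*28 + 8*(-24 + (3*1)² + 2*(3*1)))/(-47 + (-24 + (3*1)² + 2*(3*1))))² = ((-388 - 28 + 8*(-24 + 3² + 2*3))/(-47 + (-24 + 3² + 2*3)))² = ((-388 - 28 + 8*(-24 + 9 + 6))/(-47 + (-24 + 9 + 6)))² = ((-388 - 28 + 8*(-9))/(-47 - 9))² = ((-388 - 28 - 72)/(-56))² = (-1/56*(-488))² = (61/7)² = 3721/49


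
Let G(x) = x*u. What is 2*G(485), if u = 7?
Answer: 6790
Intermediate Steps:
G(x) = 7*x (G(x) = x*7 = 7*x)
2*G(485) = 2*(7*485) = 2*3395 = 6790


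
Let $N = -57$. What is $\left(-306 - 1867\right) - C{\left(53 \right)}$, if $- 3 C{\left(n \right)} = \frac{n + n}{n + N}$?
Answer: $- \frac{13091}{6} \approx -2181.8$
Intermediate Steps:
$C{\left(n \right)} = - \frac{2 n}{3 \left(-57 + n\right)}$ ($C{\left(n \right)} = - \frac{\left(n + n\right) \frac{1}{n - 57}}{3} = - \frac{2 n \frac{1}{-57 + n}}{3} = - \frac{2 n}{3 \left(-57 + n\right)}$)
$\left(-306 - 1867\right) - C{\left(53 \right)} = \left(-306 - 1867\right) - \left(-2\right) 53 \frac{1}{-171 + 3 \cdot 53} = \left(-306 - 1867\right) - \left(-2\right) 53 \frac{1}{-171 + 159} = -2173 - \left(-2\right) 53 \frac{1}{-12} = -2173 - \left(-2\right) 53 \left(- \frac{1}{12}\right) = -2173 - \frac{53}{6} = - \frac{13091}{6}$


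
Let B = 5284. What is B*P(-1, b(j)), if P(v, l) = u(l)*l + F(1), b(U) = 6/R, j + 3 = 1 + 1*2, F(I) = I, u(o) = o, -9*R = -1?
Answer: 15413428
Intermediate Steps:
R = ⅑ (R = -⅑*(-1) = ⅑ ≈ 0.11111)
j = 0 (j = -3 + (1 + 1*2) = -3 + (1 + 2) = -3 + 3 = 0)
b(U) = 54 (b(U) = 6/(⅑) = 6*9 = 54)
P(v, l) = 1 + l² (P(v, l) = l*l + 1 = l² + 1 = 1 + l²)
B*P(-1, b(j)) = 5284*(1 + 54²) = 5284*(1 + 2916) = 5284*2917 = 15413428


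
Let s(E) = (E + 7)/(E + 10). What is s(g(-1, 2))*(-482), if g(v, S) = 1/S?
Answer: -2410/7 ≈ -344.29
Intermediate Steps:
g(v, S) = 1/S
s(E) = (7 + E)/(10 + E)
s(g(-1, 2))*(-482) = ((7 + 1/2)/(10 + 1/2))*(-482) = ((7 + ½)/(10 + ½))*(-482) = ((15/2)/(21/2))*(-482) = ((2/21)*(15/2))*(-482) = (5/7)*(-482) = -2410/7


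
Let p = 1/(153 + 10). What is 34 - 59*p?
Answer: 5483/163 ≈ 33.638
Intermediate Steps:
p = 1/163 ≈ 0.0061350
34 - 59*p = 34 - 59*1/163 = 34 - 59/163 = 5483/163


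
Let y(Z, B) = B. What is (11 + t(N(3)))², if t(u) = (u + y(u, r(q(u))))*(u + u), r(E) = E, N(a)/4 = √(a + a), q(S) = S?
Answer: 156025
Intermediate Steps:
N(a) = 4*√2*√a (N(a) = 4*√(a + a) = 4*√(2*a) = 4*(√2*√a) = 4*√2*√a)
t(u) = 4*u² (t(u) = (u + u)*(u + u) = (2*u)*(2*u) = 4*u²)
(11 + t(N(3)))² = (11 + 4*(4*√2*√3)²)² = (11 + 4*(4*√6)²)² = (11 + 4*96)² = (11 + 384)² = 395² = 156025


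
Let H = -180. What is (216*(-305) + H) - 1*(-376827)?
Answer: 310767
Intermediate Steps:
(216*(-305) + H) - 1*(-376827) = (216*(-305) - 180) - 1*(-376827) = (-65880 - 180) + 376827 = -66060 + 376827 = 310767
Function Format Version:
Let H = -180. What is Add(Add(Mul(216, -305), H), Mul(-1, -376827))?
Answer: 310767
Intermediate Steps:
Add(Add(Mul(216, -305), H), Mul(-1, -376827)) = Add(Add(Mul(216, -305), -180), Mul(-1, -376827)) = Add(Add(-65880, -180), 376827) = Add(-66060, 376827) = 310767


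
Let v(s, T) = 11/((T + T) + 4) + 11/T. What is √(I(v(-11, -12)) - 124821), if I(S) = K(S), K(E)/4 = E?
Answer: I*√28086045/15 ≈ 353.31*I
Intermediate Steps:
v(s, T) = 11/T + 11/(4 + 2*T) (v(s, T) = 11/(2*T + 4) + 11/T = 11/(4 + 2*T) + 11/T = 11/T + 11/(4 + 2*T))
K(E) = 4*E
I(S) = 4*S
√(I(v(-11, -12)) - 124821) = √(4*((11/2)*(4 + 3*(-12))/(-12*(2 - 12))) - 124821) = √(4*((11/2)*(-1/12)*(4 - 36)/(-10)) - 124821) = √(4*((11/2)*(-1/12)*(-⅒)*(-32)) - 124821) = √(4*(-22/15) - 124821) = √(-88/15 - 124821) = √(-1872403/15) = I*√28086045/15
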